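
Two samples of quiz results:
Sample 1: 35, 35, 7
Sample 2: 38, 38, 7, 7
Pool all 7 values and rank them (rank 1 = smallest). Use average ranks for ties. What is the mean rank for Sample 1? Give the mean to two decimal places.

3.67

Sorted (ascending): 7, 7, 7, 35, 35, 38, 38
The 3 values of 7 occupy positions 1–3 → average rank 2.
The 2 values of 35 occupy positions 4–5 → average rank (4+5)/2 = 4.5.
The 2 values of 38 occupy positions 6–7 → average rank (6+7)/2 = 6.5.
Sample 1 values → pooled ranks: 35→4.5, 35→4.5, 7→2
Mean rank = (4.5 + 4.5 + 2) / 3 = 3.67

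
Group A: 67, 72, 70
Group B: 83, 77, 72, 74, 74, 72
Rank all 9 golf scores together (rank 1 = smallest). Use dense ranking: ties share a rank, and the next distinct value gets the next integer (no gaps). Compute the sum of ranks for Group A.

6

Sorted (ascending): 67, 70, 72, 72, 72, 74, 74, 77, 83
The 3 values of 72 share dense rank 3.
The 2 values of 74 share dense rank 4.
Remaining distinct values take the next consecutive integers.
Group A values → pooled ranks: 67→1, 72→3, 70→2
Rank sum = 1 + 3 + 2 = 6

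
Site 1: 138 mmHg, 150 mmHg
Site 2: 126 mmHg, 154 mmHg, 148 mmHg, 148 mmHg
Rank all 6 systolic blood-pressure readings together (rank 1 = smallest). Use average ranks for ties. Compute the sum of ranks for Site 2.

14

Sorted (ascending): 126, 138, 148, 148, 150, 154
The 2 values of 148 occupy positions 3–4 → average rank (3+4)/2 = 3.5.
Site 2 values → pooled ranks: 126→1, 154→6, 148→3.5, 148→3.5
Rank sum = 1 + 6 + 3.5 + 3.5 = 14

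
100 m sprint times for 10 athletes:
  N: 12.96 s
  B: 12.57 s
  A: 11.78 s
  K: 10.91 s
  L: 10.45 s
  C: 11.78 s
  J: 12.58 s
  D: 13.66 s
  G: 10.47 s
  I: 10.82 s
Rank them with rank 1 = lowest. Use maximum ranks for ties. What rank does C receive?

Sorted (ascending): 10.45, 10.47, 10.82, 10.91, 11.78, 11.78, 12.57, 12.58, 12.96, 13.66
The 2 values of 11.78 occupy positions 5–6 → each gets rank 6.
C has value 11.78 s → rank 6.

6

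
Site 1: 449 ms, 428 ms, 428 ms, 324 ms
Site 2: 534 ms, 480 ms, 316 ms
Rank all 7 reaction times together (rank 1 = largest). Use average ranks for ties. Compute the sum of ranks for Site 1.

Sorted (descending): 534, 480, 449, 428, 428, 324, 316
The 2 values of 428 occupy positions 4–5 → average rank (4+5)/2 = 4.5.
Site 1 values → pooled ranks: 449→3, 428→4.5, 428→4.5, 324→6
Rank sum = 3 + 4.5 + 4.5 + 6 = 18

18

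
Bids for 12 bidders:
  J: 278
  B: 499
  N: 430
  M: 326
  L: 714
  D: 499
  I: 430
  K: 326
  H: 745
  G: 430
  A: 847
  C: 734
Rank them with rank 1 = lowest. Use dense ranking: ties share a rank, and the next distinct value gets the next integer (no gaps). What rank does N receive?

3

Sorted (ascending): 278, 326, 326, 430, 430, 430, 499, 499, 714, 734, 745, 847
The 2 values of 326 share dense rank 2.
The 3 values of 430 share dense rank 3.
The 2 values of 499 share dense rank 4.
Remaining distinct values take the next consecutive integers.
N has value 430 → rank 3.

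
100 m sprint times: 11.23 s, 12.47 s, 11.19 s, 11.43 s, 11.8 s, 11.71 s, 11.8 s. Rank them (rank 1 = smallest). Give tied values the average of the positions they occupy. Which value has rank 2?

11.23

Sorted (ascending): 11.19, 11.23, 11.43, 11.71, 11.8, 11.8, 12.47
The 2 values of 11.8 occupy positions 5–6 → average rank (5+6)/2 = 5.5.
Rank 2 → value 11.23.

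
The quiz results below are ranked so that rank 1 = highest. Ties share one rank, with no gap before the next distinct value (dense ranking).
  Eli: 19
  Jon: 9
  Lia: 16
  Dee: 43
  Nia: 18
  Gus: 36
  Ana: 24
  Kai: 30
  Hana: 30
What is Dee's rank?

1

Sorted (descending): 43, 36, 30, 30, 24, 19, 18, 16, 9
The 2 values of 30 share dense rank 3.
Remaining distinct values take the next consecutive integers.
Dee has value 43 → rank 1.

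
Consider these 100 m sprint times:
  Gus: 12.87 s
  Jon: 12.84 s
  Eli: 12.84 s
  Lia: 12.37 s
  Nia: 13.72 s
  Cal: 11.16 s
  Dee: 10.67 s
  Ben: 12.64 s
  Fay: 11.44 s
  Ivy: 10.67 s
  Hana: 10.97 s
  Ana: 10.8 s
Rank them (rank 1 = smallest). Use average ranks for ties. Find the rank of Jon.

Sorted (ascending): 10.67, 10.67, 10.8, 10.97, 11.16, 11.44, 12.37, 12.64, 12.84, 12.84, 12.87, 13.72
The 2 values of 10.67 occupy positions 1–2 → average rank (1+2)/2 = 1.5.
The 2 values of 12.84 occupy positions 9–10 → average rank (9+10)/2 = 9.5.
Jon has value 12.84 s → rank 9.5.

9.5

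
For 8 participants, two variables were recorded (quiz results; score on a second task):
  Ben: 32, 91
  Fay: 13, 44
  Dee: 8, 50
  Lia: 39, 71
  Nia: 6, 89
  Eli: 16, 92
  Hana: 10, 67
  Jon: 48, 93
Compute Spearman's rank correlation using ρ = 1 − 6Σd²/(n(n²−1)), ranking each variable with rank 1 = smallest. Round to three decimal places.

0.548

Ranks of variable 1: 6, 4, 2, 7, 1, 5, 3, 8
Ranks of variable 2: 6, 1, 2, 4, 5, 7, 3, 8
d = r₁ − r₂: 0, 3, 0, 3, -4, -2, 0, 0
d²: 0, 9, 0, 9, 16, 4, 0, 0; Σd² = 38
ρ = 1 − 6·38/(8·63) = 1 − 228/504 = 0.548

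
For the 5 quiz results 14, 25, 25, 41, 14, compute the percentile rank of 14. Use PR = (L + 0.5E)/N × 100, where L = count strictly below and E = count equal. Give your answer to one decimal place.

N = 5.
Strictly below 14: 0. Equal to 14: 2.
PR = (0 + 0.5·2)/5 × 100 = 20.0

20.0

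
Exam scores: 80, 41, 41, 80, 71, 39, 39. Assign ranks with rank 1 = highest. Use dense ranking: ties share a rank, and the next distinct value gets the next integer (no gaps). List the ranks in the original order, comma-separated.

1, 3, 3, 1, 2, 4, 4

Sorted (descending): 80, 80, 71, 41, 41, 39, 39
The 2 values of 80 share dense rank 1.
The 2 values of 41 share dense rank 3.
The 2 values of 39 share dense rank 4.
Remaining distinct values take the next consecutive integers.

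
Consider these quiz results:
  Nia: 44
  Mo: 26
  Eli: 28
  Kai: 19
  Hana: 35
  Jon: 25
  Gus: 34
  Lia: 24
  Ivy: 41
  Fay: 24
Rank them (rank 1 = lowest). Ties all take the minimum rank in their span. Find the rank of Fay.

Sorted (ascending): 19, 24, 24, 25, 26, 28, 34, 35, 41, 44
The 2 values of 24 occupy positions 2–3 → each gets rank 2.
Fay has value 24 → rank 2.

2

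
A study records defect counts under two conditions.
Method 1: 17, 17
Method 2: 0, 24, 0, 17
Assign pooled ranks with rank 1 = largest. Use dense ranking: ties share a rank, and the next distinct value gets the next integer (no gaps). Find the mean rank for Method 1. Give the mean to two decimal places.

Sorted (descending): 24, 17, 17, 17, 0, 0
The 3 values of 17 share dense rank 2.
The 2 values of 0 share dense rank 3.
Remaining distinct values take the next consecutive integers.
Method 1 values → pooled ranks: 17→2, 17→2
Mean rank = (2 + 2) / 2 = 2.00

2.00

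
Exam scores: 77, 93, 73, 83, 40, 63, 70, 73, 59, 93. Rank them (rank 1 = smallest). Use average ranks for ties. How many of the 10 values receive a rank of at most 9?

8

Sorted (ascending): 40, 59, 63, 70, 73, 73, 77, 83, 93, 93
The 2 values of 73 occupy positions 5–6 → average rank (5+6)/2 = 5.5.
The 2 values of 93 occupy positions 9–10 → average rank (9+10)/2 = 9.5.
Ranks ≤ 9: {1, 2, 3, 4, 5.5, 5.5, 7, 8} → 8 values.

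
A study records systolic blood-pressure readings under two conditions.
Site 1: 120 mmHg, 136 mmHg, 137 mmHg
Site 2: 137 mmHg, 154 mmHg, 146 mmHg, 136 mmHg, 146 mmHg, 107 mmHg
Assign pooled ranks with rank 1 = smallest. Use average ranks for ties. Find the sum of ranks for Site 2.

34

Sorted (ascending): 107, 120, 136, 136, 137, 137, 146, 146, 154
The 2 values of 136 occupy positions 3–4 → average rank (3+4)/2 = 3.5.
The 2 values of 137 occupy positions 5–6 → average rank (5+6)/2 = 5.5.
The 2 values of 146 occupy positions 7–8 → average rank (7+8)/2 = 7.5.
Site 2 values → pooled ranks: 137→5.5, 154→9, 146→7.5, 136→3.5, 146→7.5, 107→1
Rank sum = 5.5 + 9 + 7.5 + 3.5 + 7.5 + 1 = 34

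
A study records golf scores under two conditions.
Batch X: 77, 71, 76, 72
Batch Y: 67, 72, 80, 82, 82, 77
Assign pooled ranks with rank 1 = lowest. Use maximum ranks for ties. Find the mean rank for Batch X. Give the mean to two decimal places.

Sorted (ascending): 67, 71, 72, 72, 76, 77, 77, 80, 82, 82
The 2 values of 72 occupy positions 3–4 → each gets rank 4.
The 2 values of 77 occupy positions 6–7 → each gets rank 7.
The 2 values of 82 occupy positions 9–10 → each gets rank 10.
Batch X values → pooled ranks: 77→7, 71→2, 76→5, 72→4
Mean rank = (7 + 2 + 5 + 4) / 4 = 4.50

4.50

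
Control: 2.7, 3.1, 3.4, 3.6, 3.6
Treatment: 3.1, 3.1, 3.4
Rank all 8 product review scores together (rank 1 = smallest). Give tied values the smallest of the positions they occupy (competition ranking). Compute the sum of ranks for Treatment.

9

Sorted (ascending): 2.7, 3.1, 3.1, 3.1, 3.4, 3.4, 3.6, 3.6
The 3 values of 3.1 occupy positions 2–4 → each gets rank 2.
The 2 values of 3.4 occupy positions 5–6 → each gets rank 5.
The 2 values of 3.6 occupy positions 7–8 → each gets rank 7.
Treatment values → pooled ranks: 3.1→2, 3.1→2, 3.4→5
Rank sum = 2 + 2 + 5 = 9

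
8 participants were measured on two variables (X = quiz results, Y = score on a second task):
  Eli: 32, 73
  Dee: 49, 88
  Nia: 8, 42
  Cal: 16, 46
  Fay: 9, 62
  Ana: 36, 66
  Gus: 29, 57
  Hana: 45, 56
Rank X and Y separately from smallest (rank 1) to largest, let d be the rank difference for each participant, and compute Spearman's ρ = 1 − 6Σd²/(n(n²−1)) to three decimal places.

0.643

Ranks of variable 1: 5, 8, 1, 3, 2, 6, 4, 7
Ranks of variable 2: 7, 8, 1, 2, 5, 6, 4, 3
d = r₁ − r₂: -2, 0, 0, 1, -3, 0, 0, 4
d²: 4, 0, 0, 1, 9, 0, 0, 16; Σd² = 30
ρ = 1 − 6·30/(8·63) = 1 − 180/504 = 0.643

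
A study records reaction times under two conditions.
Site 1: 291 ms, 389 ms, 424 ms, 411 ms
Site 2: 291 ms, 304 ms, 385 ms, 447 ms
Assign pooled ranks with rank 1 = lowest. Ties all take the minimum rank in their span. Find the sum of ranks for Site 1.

19

Sorted (ascending): 291, 291, 304, 385, 389, 411, 424, 447
The 2 values of 291 occupy positions 1–2 → each gets rank 1.
Site 1 values → pooled ranks: 291→1, 389→5, 424→7, 411→6
Rank sum = 1 + 5 + 7 + 6 = 19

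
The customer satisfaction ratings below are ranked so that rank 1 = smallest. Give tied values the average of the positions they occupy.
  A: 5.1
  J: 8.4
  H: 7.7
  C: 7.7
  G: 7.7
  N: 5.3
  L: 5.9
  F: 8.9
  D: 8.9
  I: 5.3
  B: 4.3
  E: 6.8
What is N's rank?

3.5

Sorted (ascending): 4.3, 5.1, 5.3, 5.3, 5.9, 6.8, 7.7, 7.7, 7.7, 8.4, 8.9, 8.9
The 2 values of 5.3 occupy positions 3–4 → average rank (3+4)/2 = 3.5.
The 3 values of 7.7 occupy positions 7–9 → average rank 8.
The 2 values of 8.9 occupy positions 11–12 → average rank (11+12)/2 = 11.5.
N has value 5.3 → rank 3.5.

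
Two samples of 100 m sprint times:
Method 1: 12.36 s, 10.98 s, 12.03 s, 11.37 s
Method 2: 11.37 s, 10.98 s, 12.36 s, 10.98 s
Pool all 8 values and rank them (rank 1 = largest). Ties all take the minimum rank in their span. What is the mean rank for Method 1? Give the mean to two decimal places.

Sorted (descending): 12.36, 12.36, 12.03, 11.37, 11.37, 10.98, 10.98, 10.98
The 2 values of 12.36 occupy positions 1–2 → each gets rank 1.
The 2 values of 11.37 occupy positions 4–5 → each gets rank 4.
The 3 values of 10.98 occupy positions 6–8 → each gets rank 6.
Method 1 values → pooled ranks: 12.36→1, 10.98→6, 12.03→3, 11.37→4
Mean rank = (1 + 6 + 3 + 4) / 4 = 3.50

3.50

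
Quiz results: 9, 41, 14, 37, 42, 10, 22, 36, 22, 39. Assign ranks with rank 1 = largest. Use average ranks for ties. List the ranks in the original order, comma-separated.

10, 2, 8, 4, 1, 9, 6.5, 5, 6.5, 3

Sorted (descending): 42, 41, 39, 37, 36, 22, 22, 14, 10, 9
The 2 values of 22 occupy positions 6–7 → average rank (6+7)/2 = 6.5.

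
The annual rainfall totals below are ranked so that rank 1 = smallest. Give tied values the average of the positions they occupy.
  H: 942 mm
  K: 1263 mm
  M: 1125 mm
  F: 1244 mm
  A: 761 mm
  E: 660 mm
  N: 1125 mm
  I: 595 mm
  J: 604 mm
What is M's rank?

Sorted (ascending): 595, 604, 660, 761, 942, 1125, 1125, 1244, 1263
The 2 values of 1125 occupy positions 6–7 → average rank (6+7)/2 = 6.5.
M has value 1125 mm → rank 6.5.

6.5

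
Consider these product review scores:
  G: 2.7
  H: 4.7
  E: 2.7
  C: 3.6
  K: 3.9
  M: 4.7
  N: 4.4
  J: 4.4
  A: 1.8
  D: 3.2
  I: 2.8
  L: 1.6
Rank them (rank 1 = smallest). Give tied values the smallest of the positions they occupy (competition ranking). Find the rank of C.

Sorted (ascending): 1.6, 1.8, 2.7, 2.7, 2.8, 3.2, 3.6, 3.9, 4.4, 4.4, 4.7, 4.7
The 2 values of 2.7 occupy positions 3–4 → each gets rank 3.
The 2 values of 4.4 occupy positions 9–10 → each gets rank 9.
The 2 values of 4.7 occupy positions 11–12 → each gets rank 11.
C has value 3.6 → rank 7.

7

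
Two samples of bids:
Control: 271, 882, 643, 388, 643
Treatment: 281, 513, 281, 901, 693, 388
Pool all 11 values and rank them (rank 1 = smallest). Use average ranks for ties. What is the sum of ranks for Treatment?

35.5

Sorted (ascending): 271, 281, 281, 388, 388, 513, 643, 643, 693, 882, 901
The 2 values of 281 occupy positions 2–3 → average rank (2+3)/2 = 2.5.
The 2 values of 388 occupy positions 4–5 → average rank (4+5)/2 = 4.5.
The 2 values of 643 occupy positions 7–8 → average rank (7+8)/2 = 7.5.
Treatment values → pooled ranks: 281→2.5, 513→6, 281→2.5, 901→11, 693→9, 388→4.5
Rank sum = 2.5 + 6 + 2.5 + 11 + 9 + 4.5 = 35.5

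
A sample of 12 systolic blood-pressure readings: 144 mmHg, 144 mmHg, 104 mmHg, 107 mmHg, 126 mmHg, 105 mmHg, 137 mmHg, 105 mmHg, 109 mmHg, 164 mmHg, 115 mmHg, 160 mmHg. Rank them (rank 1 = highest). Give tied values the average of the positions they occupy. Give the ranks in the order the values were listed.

3.5, 3.5, 12, 9, 6, 10.5, 5, 10.5, 8, 1, 7, 2

Sorted (descending): 164, 160, 144, 144, 137, 126, 115, 109, 107, 105, 105, 104
The 2 values of 144 occupy positions 3–4 → average rank (3+4)/2 = 3.5.
The 2 values of 105 occupy positions 10–11 → average rank (10+11)/2 = 10.5.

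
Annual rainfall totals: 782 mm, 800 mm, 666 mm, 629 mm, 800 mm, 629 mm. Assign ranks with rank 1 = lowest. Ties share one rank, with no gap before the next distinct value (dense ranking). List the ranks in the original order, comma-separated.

Sorted (ascending): 629, 629, 666, 782, 800, 800
The 2 values of 629 share dense rank 1.
The 2 values of 800 share dense rank 4.
Remaining distinct values take the next consecutive integers.

3, 4, 2, 1, 4, 1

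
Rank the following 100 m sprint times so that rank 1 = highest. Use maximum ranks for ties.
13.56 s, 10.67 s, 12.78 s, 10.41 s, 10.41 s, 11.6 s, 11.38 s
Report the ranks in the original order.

Sorted (descending): 13.56, 12.78, 11.6, 11.38, 10.67, 10.41, 10.41
The 2 values of 10.41 occupy positions 6–7 → each gets rank 7.

1, 5, 2, 7, 7, 3, 4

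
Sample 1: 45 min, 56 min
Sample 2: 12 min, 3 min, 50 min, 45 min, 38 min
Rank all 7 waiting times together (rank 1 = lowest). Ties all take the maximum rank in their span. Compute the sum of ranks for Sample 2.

Sorted (ascending): 3, 12, 38, 45, 45, 50, 56
The 2 values of 45 occupy positions 4–5 → each gets rank 5.
Sample 2 values → pooled ranks: 12→2, 3→1, 50→6, 45→5, 38→3
Rank sum = 2 + 1 + 6 + 5 + 3 = 17

17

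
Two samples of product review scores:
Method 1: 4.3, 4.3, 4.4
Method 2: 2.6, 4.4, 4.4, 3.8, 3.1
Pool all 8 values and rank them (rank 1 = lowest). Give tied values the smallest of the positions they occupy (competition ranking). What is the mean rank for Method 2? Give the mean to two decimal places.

Sorted (ascending): 2.6, 3.1, 3.8, 4.3, 4.3, 4.4, 4.4, 4.4
The 2 values of 4.3 occupy positions 4–5 → each gets rank 4.
The 3 values of 4.4 occupy positions 6–8 → each gets rank 6.
Method 2 values → pooled ranks: 2.6→1, 4.4→6, 4.4→6, 3.8→3, 3.1→2
Mean rank = (1 + 6 + 6 + 3 + 2) / 5 = 3.60

3.60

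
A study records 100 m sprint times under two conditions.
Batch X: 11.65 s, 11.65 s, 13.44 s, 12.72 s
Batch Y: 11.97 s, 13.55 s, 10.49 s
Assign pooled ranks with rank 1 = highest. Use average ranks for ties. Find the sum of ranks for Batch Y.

Sorted (descending): 13.55, 13.44, 12.72, 11.97, 11.65, 11.65, 10.49
The 2 values of 11.65 occupy positions 5–6 → average rank (5+6)/2 = 5.5.
Batch Y values → pooled ranks: 11.97→4, 13.55→1, 10.49→7
Rank sum = 4 + 1 + 7 = 12

12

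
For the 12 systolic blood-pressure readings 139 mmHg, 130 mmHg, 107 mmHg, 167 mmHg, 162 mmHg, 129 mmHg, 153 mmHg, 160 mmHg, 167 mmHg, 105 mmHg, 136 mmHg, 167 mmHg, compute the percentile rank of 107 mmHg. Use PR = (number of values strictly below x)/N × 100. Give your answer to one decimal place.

8.3

N = 12.
Strictly below 107: 1. Equal to 107: 1.
PR = 1/12 × 100 = 8.3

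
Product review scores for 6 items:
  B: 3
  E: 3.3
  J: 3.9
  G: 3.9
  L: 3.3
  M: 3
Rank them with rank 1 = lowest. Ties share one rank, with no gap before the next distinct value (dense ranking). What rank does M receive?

Sorted (ascending): 3, 3, 3.3, 3.3, 3.9, 3.9
The 2 values of 3 share dense rank 1.
The 2 values of 3.3 share dense rank 2.
The 2 values of 3.9 share dense rank 3.
M has value 3 → rank 1.

1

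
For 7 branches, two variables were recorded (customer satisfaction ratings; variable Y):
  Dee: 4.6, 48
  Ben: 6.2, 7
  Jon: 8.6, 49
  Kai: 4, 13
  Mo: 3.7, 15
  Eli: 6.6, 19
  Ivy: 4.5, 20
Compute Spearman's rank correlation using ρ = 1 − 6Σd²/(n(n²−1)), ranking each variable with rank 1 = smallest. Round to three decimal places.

Ranks of variable 1: 4, 5, 7, 2, 1, 6, 3
Ranks of variable 2: 6, 1, 7, 2, 3, 4, 5
d = r₁ − r₂: -2, 4, 0, 0, -2, 2, -2
d²: 4, 16, 0, 0, 4, 4, 4; Σd² = 32
ρ = 1 − 6·32/(7·48) = 1 − 192/336 = 0.429

0.429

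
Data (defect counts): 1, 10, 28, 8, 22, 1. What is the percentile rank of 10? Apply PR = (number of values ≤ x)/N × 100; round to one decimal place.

N = 6.
Strictly below 10: 3. Equal to 10: 1.
PR = 4/6 × 100 = 66.7

66.7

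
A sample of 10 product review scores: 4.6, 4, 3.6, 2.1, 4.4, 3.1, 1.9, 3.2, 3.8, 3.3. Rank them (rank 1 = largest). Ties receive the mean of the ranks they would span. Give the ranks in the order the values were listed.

Sorted (descending): 4.6, 4.4, 4, 3.8, 3.6, 3.3, 3.2, 3.1, 2.1, 1.9
No ties — each value takes its position as its rank.

1, 3, 5, 9, 2, 8, 10, 7, 4, 6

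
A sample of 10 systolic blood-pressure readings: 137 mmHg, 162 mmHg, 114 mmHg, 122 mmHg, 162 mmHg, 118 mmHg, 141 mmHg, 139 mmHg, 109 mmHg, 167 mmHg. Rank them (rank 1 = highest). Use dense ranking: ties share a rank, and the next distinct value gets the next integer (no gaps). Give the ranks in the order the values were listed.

5, 2, 8, 6, 2, 7, 3, 4, 9, 1

Sorted (descending): 167, 162, 162, 141, 139, 137, 122, 118, 114, 109
The 2 values of 162 share dense rank 2.
Remaining distinct values take the next consecutive integers.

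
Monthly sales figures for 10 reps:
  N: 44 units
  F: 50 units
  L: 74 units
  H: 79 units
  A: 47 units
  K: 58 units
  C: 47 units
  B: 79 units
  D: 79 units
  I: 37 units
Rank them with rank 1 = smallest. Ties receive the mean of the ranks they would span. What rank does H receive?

Sorted (ascending): 37, 44, 47, 47, 50, 58, 74, 79, 79, 79
The 2 values of 47 occupy positions 3–4 → average rank (3+4)/2 = 3.5.
The 3 values of 79 occupy positions 8–10 → average rank 9.
H has value 79 units → rank 9.

9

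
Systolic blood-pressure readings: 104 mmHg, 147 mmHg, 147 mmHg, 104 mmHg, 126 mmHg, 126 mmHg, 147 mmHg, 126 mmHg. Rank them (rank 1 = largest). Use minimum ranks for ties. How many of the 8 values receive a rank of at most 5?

Sorted (descending): 147, 147, 147, 126, 126, 126, 104, 104
The 3 values of 147 occupy positions 1–3 → each gets rank 1.
The 3 values of 126 occupy positions 4–6 → each gets rank 4.
The 2 values of 104 occupy positions 7–8 → each gets rank 7.
Ranks ≤ 5: {1, 1, 1, 4, 4, 4} → 6 values.

6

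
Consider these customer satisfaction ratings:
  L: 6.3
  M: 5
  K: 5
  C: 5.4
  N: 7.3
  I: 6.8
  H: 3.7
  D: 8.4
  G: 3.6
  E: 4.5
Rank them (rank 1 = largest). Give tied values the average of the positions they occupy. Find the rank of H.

9

Sorted (descending): 8.4, 7.3, 6.8, 6.3, 5.4, 5, 5, 4.5, 3.7, 3.6
The 2 values of 5 occupy positions 6–7 → average rank (6+7)/2 = 6.5.
H has value 3.7 → rank 9.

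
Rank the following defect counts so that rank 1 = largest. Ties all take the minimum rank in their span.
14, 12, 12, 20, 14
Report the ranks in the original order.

Sorted (descending): 20, 14, 14, 12, 12
The 2 values of 14 occupy positions 2–3 → each gets rank 2.
The 2 values of 12 occupy positions 4–5 → each gets rank 4.

2, 4, 4, 1, 2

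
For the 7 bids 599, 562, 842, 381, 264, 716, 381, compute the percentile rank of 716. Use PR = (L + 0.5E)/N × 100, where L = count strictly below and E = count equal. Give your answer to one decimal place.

78.6

N = 7.
Strictly below 716: 5. Equal to 716: 1.
PR = (5 + 0.5·1)/7 × 100 = 78.6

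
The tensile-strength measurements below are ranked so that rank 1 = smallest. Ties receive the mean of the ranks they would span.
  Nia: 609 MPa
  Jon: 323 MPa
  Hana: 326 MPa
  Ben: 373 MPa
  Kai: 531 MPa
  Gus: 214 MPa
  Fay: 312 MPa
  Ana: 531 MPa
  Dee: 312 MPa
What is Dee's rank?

Sorted (ascending): 214, 312, 312, 323, 326, 373, 531, 531, 609
The 2 values of 312 occupy positions 2–3 → average rank (2+3)/2 = 2.5.
The 2 values of 531 occupy positions 7–8 → average rank (7+8)/2 = 7.5.
Dee has value 312 MPa → rank 2.5.

2.5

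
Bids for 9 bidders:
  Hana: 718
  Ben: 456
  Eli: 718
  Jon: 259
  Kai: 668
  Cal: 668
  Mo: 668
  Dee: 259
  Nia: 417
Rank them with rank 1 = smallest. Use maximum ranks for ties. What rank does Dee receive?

2

Sorted (ascending): 259, 259, 417, 456, 668, 668, 668, 718, 718
The 2 values of 259 occupy positions 1–2 → each gets rank 2.
The 3 values of 668 occupy positions 5–7 → each gets rank 7.
The 2 values of 718 occupy positions 8–9 → each gets rank 9.
Dee has value 259 → rank 2.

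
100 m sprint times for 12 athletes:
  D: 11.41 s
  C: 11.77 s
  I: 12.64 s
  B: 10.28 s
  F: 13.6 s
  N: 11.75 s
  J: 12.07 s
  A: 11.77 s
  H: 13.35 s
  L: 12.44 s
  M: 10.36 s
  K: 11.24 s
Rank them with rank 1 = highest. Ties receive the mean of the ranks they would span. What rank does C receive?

6.5

Sorted (descending): 13.6, 13.35, 12.64, 12.44, 12.07, 11.77, 11.77, 11.75, 11.41, 11.24, 10.36, 10.28
The 2 values of 11.77 occupy positions 6–7 → average rank (6+7)/2 = 6.5.
C has value 11.77 s → rank 6.5.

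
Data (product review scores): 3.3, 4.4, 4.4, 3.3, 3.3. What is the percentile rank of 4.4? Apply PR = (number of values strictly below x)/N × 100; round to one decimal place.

N = 5.
Strictly below 4.4: 3. Equal to 4.4: 2.
PR = 3/5 × 100 = 60.0

60.0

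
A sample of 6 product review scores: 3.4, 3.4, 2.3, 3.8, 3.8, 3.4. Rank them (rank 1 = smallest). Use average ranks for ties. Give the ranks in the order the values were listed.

Sorted (ascending): 2.3, 3.4, 3.4, 3.4, 3.8, 3.8
The 3 values of 3.4 occupy positions 2–4 → average rank 3.
The 2 values of 3.8 occupy positions 5–6 → average rank (5+6)/2 = 5.5.

3, 3, 1, 5.5, 5.5, 3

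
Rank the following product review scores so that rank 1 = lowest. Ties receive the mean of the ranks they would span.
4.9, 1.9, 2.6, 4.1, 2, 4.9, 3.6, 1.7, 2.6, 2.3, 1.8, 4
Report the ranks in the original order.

Sorted (ascending): 1.7, 1.8, 1.9, 2, 2.3, 2.6, 2.6, 3.6, 4, 4.1, 4.9, 4.9
The 2 values of 2.6 occupy positions 6–7 → average rank (6+7)/2 = 6.5.
The 2 values of 4.9 occupy positions 11–12 → average rank (11+12)/2 = 11.5.

11.5, 3, 6.5, 10, 4, 11.5, 8, 1, 6.5, 5, 2, 9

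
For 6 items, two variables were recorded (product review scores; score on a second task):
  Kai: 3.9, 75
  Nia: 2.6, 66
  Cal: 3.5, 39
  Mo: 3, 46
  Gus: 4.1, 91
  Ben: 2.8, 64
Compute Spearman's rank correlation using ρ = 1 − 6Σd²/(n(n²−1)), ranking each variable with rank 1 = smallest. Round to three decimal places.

Ranks of variable 1: 5, 1, 4, 3, 6, 2
Ranks of variable 2: 5, 4, 1, 2, 6, 3
d = r₁ − r₂: 0, -3, 3, 1, 0, -1
d²: 0, 9, 9, 1, 0, 1; Σd² = 20
ρ = 1 − 6·20/(6·35) = 1 − 120/210 = 0.429

0.429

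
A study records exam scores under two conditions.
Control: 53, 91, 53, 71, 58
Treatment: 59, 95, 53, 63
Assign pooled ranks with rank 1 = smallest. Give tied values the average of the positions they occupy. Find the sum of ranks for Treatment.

Sorted (ascending): 53, 53, 53, 58, 59, 63, 71, 91, 95
The 3 values of 53 occupy positions 1–3 → average rank 2.
Treatment values → pooled ranks: 59→5, 95→9, 53→2, 63→6
Rank sum = 5 + 9 + 2 + 6 = 22

22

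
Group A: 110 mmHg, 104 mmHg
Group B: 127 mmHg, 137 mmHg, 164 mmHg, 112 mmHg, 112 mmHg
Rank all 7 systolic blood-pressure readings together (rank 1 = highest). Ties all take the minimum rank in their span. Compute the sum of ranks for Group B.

Sorted (descending): 164, 137, 127, 112, 112, 110, 104
The 2 values of 112 occupy positions 4–5 → each gets rank 4.
Group B values → pooled ranks: 127→3, 137→2, 164→1, 112→4, 112→4
Rank sum = 3 + 2 + 1 + 4 + 4 = 14

14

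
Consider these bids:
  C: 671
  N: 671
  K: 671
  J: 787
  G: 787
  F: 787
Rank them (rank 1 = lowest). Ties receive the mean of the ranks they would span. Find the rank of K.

2

Sorted (ascending): 671, 671, 671, 787, 787, 787
The 3 values of 671 occupy positions 1–3 → average rank 2.
The 3 values of 787 occupy positions 4–6 → average rank 5.
K has value 671 → rank 2.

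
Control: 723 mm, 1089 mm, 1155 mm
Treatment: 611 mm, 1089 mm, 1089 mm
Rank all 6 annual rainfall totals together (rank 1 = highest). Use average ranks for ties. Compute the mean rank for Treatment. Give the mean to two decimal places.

4.00

Sorted (descending): 1155, 1089, 1089, 1089, 723, 611
The 3 values of 1089 occupy positions 2–4 → average rank 3.
Treatment values → pooled ranks: 611→6, 1089→3, 1089→3
Mean rank = (6 + 3 + 3) / 3 = 4.00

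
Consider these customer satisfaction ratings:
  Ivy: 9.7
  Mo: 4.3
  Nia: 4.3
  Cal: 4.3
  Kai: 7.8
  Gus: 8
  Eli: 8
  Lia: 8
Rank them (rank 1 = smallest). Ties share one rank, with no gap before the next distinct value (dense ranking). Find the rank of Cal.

1

Sorted (ascending): 4.3, 4.3, 4.3, 7.8, 8, 8, 8, 9.7
The 3 values of 4.3 share dense rank 1.
The 3 values of 8 share dense rank 3.
Remaining distinct values take the next consecutive integers.
Cal has value 4.3 → rank 1.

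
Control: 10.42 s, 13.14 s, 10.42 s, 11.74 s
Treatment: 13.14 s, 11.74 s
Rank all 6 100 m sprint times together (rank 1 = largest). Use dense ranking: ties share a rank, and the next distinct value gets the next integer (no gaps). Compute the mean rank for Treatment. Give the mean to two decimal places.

Sorted (descending): 13.14, 13.14, 11.74, 11.74, 10.42, 10.42
The 2 values of 13.14 share dense rank 1.
The 2 values of 11.74 share dense rank 2.
The 2 values of 10.42 share dense rank 3.
Treatment values → pooled ranks: 13.14→1, 11.74→2
Mean rank = (1 + 2) / 2 = 1.50

1.50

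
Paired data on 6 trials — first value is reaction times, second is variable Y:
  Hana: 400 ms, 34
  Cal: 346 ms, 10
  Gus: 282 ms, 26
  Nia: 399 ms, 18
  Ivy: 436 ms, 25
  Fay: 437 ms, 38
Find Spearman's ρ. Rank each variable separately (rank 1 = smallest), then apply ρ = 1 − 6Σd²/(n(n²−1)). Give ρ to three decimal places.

Ranks of variable 1: 4, 2, 1, 3, 5, 6
Ranks of variable 2: 5, 1, 4, 2, 3, 6
d = r₁ − r₂: -1, 1, -3, 1, 2, 0
d²: 1, 1, 9, 1, 4, 0; Σd² = 16
ρ = 1 − 6·16/(6·35) = 1 − 96/210 = 0.543

0.543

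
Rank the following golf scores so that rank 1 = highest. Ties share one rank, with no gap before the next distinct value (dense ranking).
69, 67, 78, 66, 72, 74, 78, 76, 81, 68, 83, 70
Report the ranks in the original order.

8, 10, 3, 11, 6, 5, 3, 4, 2, 9, 1, 7

Sorted (descending): 83, 81, 78, 78, 76, 74, 72, 70, 69, 68, 67, 66
The 2 values of 78 share dense rank 3.
Remaining distinct values take the next consecutive integers.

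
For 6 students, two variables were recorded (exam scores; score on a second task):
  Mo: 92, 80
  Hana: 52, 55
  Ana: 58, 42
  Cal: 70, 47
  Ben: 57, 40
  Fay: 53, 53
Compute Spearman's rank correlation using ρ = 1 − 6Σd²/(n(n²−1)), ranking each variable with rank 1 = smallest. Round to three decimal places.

0.086

Ranks of variable 1: 6, 1, 4, 5, 3, 2
Ranks of variable 2: 6, 5, 2, 3, 1, 4
d = r₁ − r₂: 0, -4, 2, 2, 2, -2
d²: 0, 16, 4, 4, 4, 4; Σd² = 32
ρ = 1 − 6·32/(6·35) = 1 − 192/210 = 0.086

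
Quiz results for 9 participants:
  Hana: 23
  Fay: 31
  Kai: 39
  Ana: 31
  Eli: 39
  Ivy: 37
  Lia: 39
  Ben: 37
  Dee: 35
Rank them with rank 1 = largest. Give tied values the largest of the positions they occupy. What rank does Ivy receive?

Sorted (descending): 39, 39, 39, 37, 37, 35, 31, 31, 23
The 3 values of 39 occupy positions 1–3 → each gets rank 3.
The 2 values of 37 occupy positions 4–5 → each gets rank 5.
The 2 values of 31 occupy positions 7–8 → each gets rank 8.
Ivy has value 37 → rank 5.

5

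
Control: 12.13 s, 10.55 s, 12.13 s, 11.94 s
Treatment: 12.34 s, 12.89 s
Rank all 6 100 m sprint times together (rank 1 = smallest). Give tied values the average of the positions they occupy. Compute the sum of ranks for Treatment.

11

Sorted (ascending): 10.55, 11.94, 12.13, 12.13, 12.34, 12.89
The 2 values of 12.13 occupy positions 3–4 → average rank (3+4)/2 = 3.5.
Treatment values → pooled ranks: 12.34→5, 12.89→6
Rank sum = 5 + 6 = 11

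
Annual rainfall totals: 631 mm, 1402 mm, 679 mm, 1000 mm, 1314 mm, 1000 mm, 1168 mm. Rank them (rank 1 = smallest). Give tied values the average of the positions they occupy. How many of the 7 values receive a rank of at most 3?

Sorted (ascending): 631, 679, 1000, 1000, 1168, 1314, 1402
The 2 values of 1000 occupy positions 3–4 → average rank (3+4)/2 = 3.5.
Ranks ≤ 3: {1, 2} → 2 values.

2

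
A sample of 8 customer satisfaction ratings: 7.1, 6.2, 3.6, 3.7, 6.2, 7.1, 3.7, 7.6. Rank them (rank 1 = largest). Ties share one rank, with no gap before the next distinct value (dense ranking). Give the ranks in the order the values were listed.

Sorted (descending): 7.6, 7.1, 7.1, 6.2, 6.2, 3.7, 3.7, 3.6
The 2 values of 7.1 share dense rank 2.
The 2 values of 6.2 share dense rank 3.
The 2 values of 3.7 share dense rank 4.
Remaining distinct values take the next consecutive integers.

2, 3, 5, 4, 3, 2, 4, 1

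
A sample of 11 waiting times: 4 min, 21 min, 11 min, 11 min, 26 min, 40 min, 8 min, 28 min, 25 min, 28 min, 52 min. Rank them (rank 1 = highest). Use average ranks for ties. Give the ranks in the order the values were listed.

Sorted (descending): 52, 40, 28, 28, 26, 25, 21, 11, 11, 8, 4
The 2 values of 28 occupy positions 3–4 → average rank (3+4)/2 = 3.5.
The 2 values of 11 occupy positions 8–9 → average rank (8+9)/2 = 8.5.

11, 7, 8.5, 8.5, 5, 2, 10, 3.5, 6, 3.5, 1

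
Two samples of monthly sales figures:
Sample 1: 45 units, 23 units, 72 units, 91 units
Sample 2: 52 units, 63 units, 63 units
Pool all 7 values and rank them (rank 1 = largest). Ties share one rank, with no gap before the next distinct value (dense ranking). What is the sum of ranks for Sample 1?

14

Sorted (descending): 91, 72, 63, 63, 52, 45, 23
The 2 values of 63 share dense rank 3.
Remaining distinct values take the next consecutive integers.
Sample 1 values → pooled ranks: 45→5, 23→6, 72→2, 91→1
Rank sum = 5 + 6 + 2 + 1 = 14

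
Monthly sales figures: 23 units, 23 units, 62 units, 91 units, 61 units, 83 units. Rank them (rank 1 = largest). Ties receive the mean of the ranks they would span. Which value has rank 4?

Sorted (descending): 91, 83, 62, 61, 23, 23
The 2 values of 23 occupy positions 5–6 → average rank (5+6)/2 = 5.5.
Rank 4 → value 61.

61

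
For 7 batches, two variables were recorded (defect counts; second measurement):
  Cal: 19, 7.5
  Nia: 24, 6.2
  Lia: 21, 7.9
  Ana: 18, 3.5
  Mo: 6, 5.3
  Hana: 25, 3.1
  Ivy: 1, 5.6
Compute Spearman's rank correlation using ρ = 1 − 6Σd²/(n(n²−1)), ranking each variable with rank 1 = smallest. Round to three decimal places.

Ranks of variable 1: 4, 6, 5, 3, 2, 7, 1
Ranks of variable 2: 6, 5, 7, 2, 3, 1, 4
d = r₁ − r₂: -2, 1, -2, 1, -1, 6, -3
d²: 4, 1, 4, 1, 1, 36, 9; Σd² = 56
ρ = 1 − 6·56/(7·48) = 1 − 336/336 = 0.000

0.000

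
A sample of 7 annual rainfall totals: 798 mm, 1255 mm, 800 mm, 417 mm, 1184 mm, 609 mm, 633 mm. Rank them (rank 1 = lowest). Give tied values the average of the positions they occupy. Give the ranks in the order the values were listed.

4, 7, 5, 1, 6, 2, 3

Sorted (ascending): 417, 609, 633, 798, 800, 1184, 1255
No ties — each value takes its position as its rank.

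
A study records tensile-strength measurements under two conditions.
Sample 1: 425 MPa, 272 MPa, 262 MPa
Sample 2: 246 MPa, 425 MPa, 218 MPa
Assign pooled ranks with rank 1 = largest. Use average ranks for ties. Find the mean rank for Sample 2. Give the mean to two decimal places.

Sorted (descending): 425, 425, 272, 262, 246, 218
The 2 values of 425 occupy positions 1–2 → average rank (1+2)/2 = 1.5.
Sample 2 values → pooled ranks: 246→5, 425→1.5, 218→6
Mean rank = (5 + 1.5 + 6) / 3 = 4.17

4.17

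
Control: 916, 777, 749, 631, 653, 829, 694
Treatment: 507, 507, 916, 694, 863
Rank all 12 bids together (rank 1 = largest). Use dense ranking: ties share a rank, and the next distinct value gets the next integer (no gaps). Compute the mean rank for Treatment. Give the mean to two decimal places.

5.40

Sorted (descending): 916, 916, 863, 829, 777, 749, 694, 694, 653, 631, 507, 507
The 2 values of 916 share dense rank 1.
The 2 values of 694 share dense rank 6.
The 2 values of 507 share dense rank 9.
Remaining distinct values take the next consecutive integers.
Treatment values → pooled ranks: 507→9, 507→9, 916→1, 694→6, 863→2
Mean rank = (9 + 9 + 1 + 6 + 2) / 5 = 5.40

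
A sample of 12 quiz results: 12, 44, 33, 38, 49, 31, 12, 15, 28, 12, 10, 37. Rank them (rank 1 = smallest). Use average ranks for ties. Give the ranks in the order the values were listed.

Sorted (ascending): 10, 12, 12, 12, 15, 28, 31, 33, 37, 38, 44, 49
The 3 values of 12 occupy positions 2–4 → average rank 3.

3, 11, 8, 10, 12, 7, 3, 5, 6, 3, 1, 9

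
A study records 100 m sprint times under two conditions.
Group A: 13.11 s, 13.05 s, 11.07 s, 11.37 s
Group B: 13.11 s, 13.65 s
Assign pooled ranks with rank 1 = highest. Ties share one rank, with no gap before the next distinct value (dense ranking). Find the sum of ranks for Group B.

3

Sorted (descending): 13.65, 13.11, 13.11, 13.05, 11.37, 11.07
The 2 values of 13.11 share dense rank 2.
Remaining distinct values take the next consecutive integers.
Group B values → pooled ranks: 13.11→2, 13.65→1
Rank sum = 2 + 1 = 3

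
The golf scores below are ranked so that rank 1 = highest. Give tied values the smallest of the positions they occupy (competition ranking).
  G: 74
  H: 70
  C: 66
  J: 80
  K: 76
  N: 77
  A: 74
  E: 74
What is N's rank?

Sorted (descending): 80, 77, 76, 74, 74, 74, 70, 66
The 3 values of 74 occupy positions 4–6 → each gets rank 4.
N has value 77 → rank 2.

2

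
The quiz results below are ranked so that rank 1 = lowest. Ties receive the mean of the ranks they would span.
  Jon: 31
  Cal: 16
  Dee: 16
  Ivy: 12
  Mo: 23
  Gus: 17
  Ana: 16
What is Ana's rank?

3

Sorted (ascending): 12, 16, 16, 16, 17, 23, 31
The 3 values of 16 occupy positions 2–4 → average rank 3.
Ana has value 16 → rank 3.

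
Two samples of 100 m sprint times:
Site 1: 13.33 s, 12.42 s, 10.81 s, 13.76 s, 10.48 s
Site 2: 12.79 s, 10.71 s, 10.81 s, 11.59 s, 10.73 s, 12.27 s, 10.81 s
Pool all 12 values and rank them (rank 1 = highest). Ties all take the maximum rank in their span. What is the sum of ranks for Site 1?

28

Sorted (descending): 13.76, 13.33, 12.79, 12.42, 12.27, 11.59, 10.81, 10.81, 10.81, 10.73, 10.71, 10.48
The 3 values of 10.81 occupy positions 7–9 → each gets rank 9.
Site 1 values → pooled ranks: 13.33→2, 12.42→4, 10.81→9, 13.76→1, 10.48→12
Rank sum = 2 + 4 + 9 + 1 + 12 = 28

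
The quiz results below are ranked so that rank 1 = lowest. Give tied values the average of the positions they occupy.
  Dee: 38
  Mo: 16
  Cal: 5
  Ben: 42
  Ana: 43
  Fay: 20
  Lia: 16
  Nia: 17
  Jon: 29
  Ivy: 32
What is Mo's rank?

Sorted (ascending): 5, 16, 16, 17, 20, 29, 32, 38, 42, 43
The 2 values of 16 occupy positions 2–3 → average rank (2+3)/2 = 2.5.
Mo has value 16 → rank 2.5.

2.5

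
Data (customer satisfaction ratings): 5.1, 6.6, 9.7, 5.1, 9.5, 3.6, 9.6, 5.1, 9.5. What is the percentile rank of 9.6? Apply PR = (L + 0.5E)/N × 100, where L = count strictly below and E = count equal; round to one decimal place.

N = 9.
Strictly below 9.6: 7. Equal to 9.6: 1.
PR = (7 + 0.5·1)/9 × 100 = 83.3

83.3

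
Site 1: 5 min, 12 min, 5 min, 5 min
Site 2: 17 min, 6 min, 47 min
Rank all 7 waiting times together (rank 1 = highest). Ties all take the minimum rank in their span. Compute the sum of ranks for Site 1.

Sorted (descending): 47, 17, 12, 6, 5, 5, 5
The 3 values of 5 occupy positions 5–7 → each gets rank 5.
Site 1 values → pooled ranks: 5→5, 12→3, 5→5, 5→5
Rank sum = 5 + 3 + 5 + 5 = 18

18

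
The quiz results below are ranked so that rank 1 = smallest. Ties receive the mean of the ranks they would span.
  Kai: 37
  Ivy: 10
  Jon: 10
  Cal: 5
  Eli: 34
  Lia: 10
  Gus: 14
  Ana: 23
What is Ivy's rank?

3

Sorted (ascending): 5, 10, 10, 10, 14, 23, 34, 37
The 3 values of 10 occupy positions 2–4 → average rank 3.
Ivy has value 10 → rank 3.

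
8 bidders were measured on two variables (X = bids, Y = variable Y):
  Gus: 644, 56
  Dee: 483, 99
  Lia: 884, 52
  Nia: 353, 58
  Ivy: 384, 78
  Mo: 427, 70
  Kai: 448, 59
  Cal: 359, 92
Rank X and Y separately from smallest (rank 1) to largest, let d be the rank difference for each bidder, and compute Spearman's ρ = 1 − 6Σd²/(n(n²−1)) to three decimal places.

Ranks of variable 1: 7, 6, 8, 1, 3, 4, 5, 2
Ranks of variable 2: 2, 8, 1, 3, 6, 5, 4, 7
d = r₁ − r₂: 5, -2, 7, -2, -3, -1, 1, -5
d²: 25, 4, 49, 4, 9, 1, 1, 25; Σd² = 118
ρ = 1 − 6·118/(8·63) = 1 − 708/504 = -0.405

-0.405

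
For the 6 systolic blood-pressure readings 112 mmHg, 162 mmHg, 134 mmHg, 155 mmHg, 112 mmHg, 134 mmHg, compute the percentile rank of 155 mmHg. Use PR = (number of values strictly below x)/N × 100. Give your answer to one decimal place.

N = 6.
Strictly below 155: 4. Equal to 155: 1.
PR = 4/6 × 100 = 66.7

66.7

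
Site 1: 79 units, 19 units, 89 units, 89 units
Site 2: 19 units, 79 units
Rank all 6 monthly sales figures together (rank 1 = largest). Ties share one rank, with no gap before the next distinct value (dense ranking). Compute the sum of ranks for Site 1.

Sorted (descending): 89, 89, 79, 79, 19, 19
The 2 values of 89 share dense rank 1.
The 2 values of 79 share dense rank 2.
The 2 values of 19 share dense rank 3.
Site 1 values → pooled ranks: 79→2, 19→3, 89→1, 89→1
Rank sum = 2 + 3 + 1 + 1 = 7

7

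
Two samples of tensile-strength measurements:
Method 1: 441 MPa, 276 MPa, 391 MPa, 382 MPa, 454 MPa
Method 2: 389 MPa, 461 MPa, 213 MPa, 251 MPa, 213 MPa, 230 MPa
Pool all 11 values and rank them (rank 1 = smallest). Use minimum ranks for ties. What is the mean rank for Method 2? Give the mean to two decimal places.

4.50

Sorted (ascending): 213, 213, 230, 251, 276, 382, 389, 391, 441, 454, 461
The 2 values of 213 occupy positions 1–2 → each gets rank 1.
Method 2 values → pooled ranks: 389→7, 461→11, 213→1, 251→4, 213→1, 230→3
Mean rank = (7 + 11 + 1 + 4 + 1 + 3) / 6 = 4.50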